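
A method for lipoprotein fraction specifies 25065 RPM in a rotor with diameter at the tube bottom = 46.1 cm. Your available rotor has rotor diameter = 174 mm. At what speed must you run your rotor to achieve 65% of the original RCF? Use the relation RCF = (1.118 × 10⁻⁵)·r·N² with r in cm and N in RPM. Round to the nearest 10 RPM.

32890 RPM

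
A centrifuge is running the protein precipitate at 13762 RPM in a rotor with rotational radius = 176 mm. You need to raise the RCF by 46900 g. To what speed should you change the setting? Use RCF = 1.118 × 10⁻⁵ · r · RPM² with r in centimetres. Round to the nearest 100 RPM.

r = 176 mm = 17.6 cm
Current RCF = 1.118 × 10⁻⁵ × 17.6 × (13762)² = 1.118 × 10⁻⁵ × 17.6 × 189,392,644 ≈ 37,266.4 × g
Target RCF = 37,266.4 + 46,900 = 84,166.4 × g
N² = 84,166.4 / (19.6768 × 10⁻⁵) = 427,744,349
N ≈ √427,744,349 ≈ 20,682.0

≈ 20700 RPM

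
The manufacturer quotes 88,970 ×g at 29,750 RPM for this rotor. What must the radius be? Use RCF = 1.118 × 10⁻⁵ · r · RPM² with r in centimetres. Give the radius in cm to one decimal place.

r ≈ 9.0 cm

88970 = 1.118 × 10⁻⁵ × r × (29750)²
r = 88970 / (1.118 × 10⁻⁵ × 885,062,500) = 88970 / 9894.999 ≈ 8.991 cm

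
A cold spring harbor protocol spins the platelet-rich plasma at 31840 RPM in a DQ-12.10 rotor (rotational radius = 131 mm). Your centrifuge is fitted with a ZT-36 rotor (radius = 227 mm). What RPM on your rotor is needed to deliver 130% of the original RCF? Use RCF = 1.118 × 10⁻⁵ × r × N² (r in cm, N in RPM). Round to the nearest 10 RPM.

27580 RPM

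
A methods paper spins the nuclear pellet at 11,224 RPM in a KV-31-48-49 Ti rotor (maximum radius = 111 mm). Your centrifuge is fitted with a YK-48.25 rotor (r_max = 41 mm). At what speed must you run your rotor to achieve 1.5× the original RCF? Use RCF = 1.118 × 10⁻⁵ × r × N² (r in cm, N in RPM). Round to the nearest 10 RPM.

≈ 22620 RPM

Original rotor: r = 111 mm = 11.1 cm
RCF_original = 1.118 × 10⁻⁵ × 11.1 × (11224)² = 1.118 × 10⁻⁵ × 11.1 × 125,978,176 ≈ 15,633.6 × g
Target RCF = 1.5 × 15,633.6 ≈ 23,450.4 × g
Your rotor: r = 41 mm = 4.1 cm
23,450.4 = 1.118 × 10⁻⁵ × 4.1 × N²
N² = 23,450.4 / (4.5838 × 10⁻⁵) = 511,593,001
N ≈ √511,593,001 ≈ 22,618.4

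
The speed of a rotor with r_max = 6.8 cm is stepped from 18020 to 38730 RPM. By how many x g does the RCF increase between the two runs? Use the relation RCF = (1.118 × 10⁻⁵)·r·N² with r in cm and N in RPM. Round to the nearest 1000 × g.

89000 x g

RCF₁ = 1.118 × 10⁻⁵ × 6.8 × (18020)² = 1.118 × 10⁻⁵ × 6.8 × 324,720,400 ≈ 24,686.5 × g
RCF₂ = 1.118 × 10⁻⁵ × 6.8 × (38730)² = 1.118 × 10⁻⁵ × 6.8 × 1,500,012,900 ≈ 114,037 × g
Increase = 114,037 − 24,686.5 = 89,350.5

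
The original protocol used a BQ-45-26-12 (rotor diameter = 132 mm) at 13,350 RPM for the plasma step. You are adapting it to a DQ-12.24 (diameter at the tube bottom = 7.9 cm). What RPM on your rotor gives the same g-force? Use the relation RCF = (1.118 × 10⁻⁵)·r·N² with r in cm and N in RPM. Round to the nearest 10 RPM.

≈ 17260 RPM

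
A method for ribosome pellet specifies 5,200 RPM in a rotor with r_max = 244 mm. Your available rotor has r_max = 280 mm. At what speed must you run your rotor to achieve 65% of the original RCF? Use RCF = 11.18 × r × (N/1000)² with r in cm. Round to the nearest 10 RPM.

Original rotor: r = 244 mm = 24.4 cm
RCF = 11.18 × r × (N/1000)²
RCF_original = 11.18 × 24.4 × (5.2)² = 11.18 × 24.4 × 27.04 ≈ 7,376.3 × g
Target RCF = 0.65 × 7,376.3 ≈ 4,794.6 × g
Your rotor: r = 280 mm = 28.0 cm
4,794.6 = 11.18 × 28 × (N/1000)²
(N/1000)² = 4,794.6 / 313.04 = 15.31625
N = 1000 × √15.31625 ≈ 3,913.6

3910 RPM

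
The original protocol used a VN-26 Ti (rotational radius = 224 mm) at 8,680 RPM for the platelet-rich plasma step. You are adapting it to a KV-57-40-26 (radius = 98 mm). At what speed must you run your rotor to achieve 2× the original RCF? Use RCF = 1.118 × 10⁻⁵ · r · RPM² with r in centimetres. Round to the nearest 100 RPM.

18600 RPM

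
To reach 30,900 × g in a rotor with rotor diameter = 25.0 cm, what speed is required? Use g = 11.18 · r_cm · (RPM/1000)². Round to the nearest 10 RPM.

r = 25.0 / 2 = 12.5 cm
RCF = 11.18 × r × (N/1000)²
30,900 = 11.18 × 12.5 × (N/1000)²
(N/1000)² = 30,900 / 139.75 = 221.1091
N = 1000 × √221.1091 ≈ 14,869.7

14870 RPM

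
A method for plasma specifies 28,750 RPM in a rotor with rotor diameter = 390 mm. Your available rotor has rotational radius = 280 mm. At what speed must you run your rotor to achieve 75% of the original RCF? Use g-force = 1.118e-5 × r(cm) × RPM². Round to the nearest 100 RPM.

Original rotor: r = 390 mm / 2 = 195 mm = 19.5 cm
RCF = 1.118 × 10⁻⁵ × r × N²
RCF_original = 1.118 × 10⁻⁵ × 19.5 × (28750)² = 1.118 × 10⁻⁵ × 19.5 × 826,562,500 ≈ 180,198.9 × g
Target RCF = 0.75 × 180,198.9 ≈ 135,149.2 × g
Your rotor: r = 280 mm = 28.0 cm
135,149.2 = 1.118 × 10⁻⁵ × 28 × N²
N² = 135,149.2 / (31.304 × 10⁻⁵) = 431,731,408
N ≈ √431,731,408 ≈ 20,778.1

≈ 20800 RPM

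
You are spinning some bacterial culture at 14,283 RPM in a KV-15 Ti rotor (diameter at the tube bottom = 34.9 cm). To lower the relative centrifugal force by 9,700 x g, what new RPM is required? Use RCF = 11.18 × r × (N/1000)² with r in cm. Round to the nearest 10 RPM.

r = 34.9 / 2 = 17.45 cm
Current RCF = 11.18 × 17.45 × (14.283)² = 11.18 × 17.45 × 204.004089 ≈ 39,799.4 × g
Target RCF = 39,799.4 − 9,700 = 30,099.4 × g
(N/1000)² = 30,099.4 / 195.091 = 154.2839
N = 1000 × √154.2839 ≈ 12,421.1

N₂ ≈ 12420 RPM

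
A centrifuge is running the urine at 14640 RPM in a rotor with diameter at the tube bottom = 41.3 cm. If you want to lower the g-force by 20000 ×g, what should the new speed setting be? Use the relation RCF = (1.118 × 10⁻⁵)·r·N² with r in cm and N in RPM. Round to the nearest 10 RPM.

r = 41.3 / 2 = 20.65 cm
Current RCF = 1.118 × 10⁻⁵ × 20.65 × (14640)² = 1.118 × 10⁻⁵ × 20.65 × 214,329,600 ≈ 49,481.6 × g
Target RCF = 49,481.6 − 20,000 = 29,481.6 × g
N² = 29,481.6 / (23.0867 × 10⁻⁵) = 127,699,498
N ≈ √127,699,498 ≈ 11,300.4

N₂ ≈ 11300 RPM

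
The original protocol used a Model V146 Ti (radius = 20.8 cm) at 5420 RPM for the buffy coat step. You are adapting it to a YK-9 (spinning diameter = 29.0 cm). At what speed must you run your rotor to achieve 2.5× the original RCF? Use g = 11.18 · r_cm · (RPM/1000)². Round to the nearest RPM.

≈ 10264 RPM

RCF_original = 11.18 × 20.8 × (5.42)² = 11.18 × 20.8 × 29.3764 ≈ 6,831.3 × g
Target RCF = 2.5 × 6,831.3 ≈ 17,078.2 × g
Your rotor: r = 29.0 / 2 = 14.5 cm
17,078.2 = 11.18 × 14.5 × (N/1000)²
(N/1000)² = 17,078.2 / 162.11 = 105.3495
N = 1000 × √105.3495 ≈ 10,264.0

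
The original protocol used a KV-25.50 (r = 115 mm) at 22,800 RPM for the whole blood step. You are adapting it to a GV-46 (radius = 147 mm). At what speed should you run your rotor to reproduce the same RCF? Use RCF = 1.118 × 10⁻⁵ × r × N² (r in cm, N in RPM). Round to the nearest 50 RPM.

Original rotor: r = 115 mm = 11.5 cm
RCF_original = 1.118 × 10⁻⁵ × 11.5 × (22800)² = 1.118 × 10⁻⁵ × 11.5 × 519,840,000 ≈ 66,835.8 × g
Your rotor: r = 147 mm = 14.7 cm
66,835.8 = 1.118 × 10⁻⁵ × 14.7 × N²
N² = 66,835.8 / (16.4346 × 10⁻⁵) = 406,677,376
N ≈ √406,677,376 ≈ 20,166.2

≈ 20150 RPM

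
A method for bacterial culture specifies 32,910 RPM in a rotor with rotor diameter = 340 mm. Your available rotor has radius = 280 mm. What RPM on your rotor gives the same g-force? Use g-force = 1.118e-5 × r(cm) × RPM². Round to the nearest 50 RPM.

25650 RPM

Original rotor: r = 340 mm / 2 = 170 mm = 17 cm
RCF_original = 1.118 × 10⁻⁵ × 17 × (32910)² = 1.118 × 10⁻⁵ × 17 × 1,083,068,100 ≈ 205,847.9 × g
Your rotor: r = 280 mm = 28.0 cm
205,847.9 = 1.118 × 10⁻⁵ × 28 × N²
N² = 205,847.9 / (31.304 × 10⁻⁵) = 657,576,987
N ≈ √657,576,987 ≈ 25,643.3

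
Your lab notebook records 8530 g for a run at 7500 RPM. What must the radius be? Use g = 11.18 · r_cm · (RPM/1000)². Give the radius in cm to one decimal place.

RCF = 11.18 × r × (N/1000)²
8530 = 11.18 × r × (7.5)²
r = 8530 / (11.18 × 56.25) = 8530 / 628.875 ≈ 13.564 cm

r ≈ 13.6 cm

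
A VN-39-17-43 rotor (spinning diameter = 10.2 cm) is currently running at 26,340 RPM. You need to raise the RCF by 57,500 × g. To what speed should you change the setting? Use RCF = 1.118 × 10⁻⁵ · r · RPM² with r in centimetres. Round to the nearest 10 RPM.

r = 10.2 / 2 = 5.1 cm
Current RCF = 1.118 × 10⁻⁵ × 5.1 × (26340)² = 1.118 × 10⁻⁵ × 5.1 × 693,795,600 ≈ 39,558.8 × g
Target RCF = 39,558.8 + 57,500 = 97,058.8 × g
N² = 97,058.8 / (5.7018 × 10⁻⁵) = 1,702,248,413
N ≈ √1,702,248,413 ≈ 41,258.3

N₂ ≈ 41260 RPM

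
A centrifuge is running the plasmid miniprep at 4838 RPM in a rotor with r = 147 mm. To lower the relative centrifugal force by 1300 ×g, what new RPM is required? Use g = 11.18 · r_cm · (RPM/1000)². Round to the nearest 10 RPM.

r = 147 mm = 14.7 cm
Current RCF = 11.18 × 14.7 × (4.838)² = 11.18 × 14.7 × 23.406244 ≈ 3,846.7 × g
Target RCF = 3,846.7 − 1,300 = 2,546.7 × g
(N/1000)² = 2,546.7 / 164.346 = 15.49597
N = 1000 × √15.49597 ≈ 3,936.5

3940 RPM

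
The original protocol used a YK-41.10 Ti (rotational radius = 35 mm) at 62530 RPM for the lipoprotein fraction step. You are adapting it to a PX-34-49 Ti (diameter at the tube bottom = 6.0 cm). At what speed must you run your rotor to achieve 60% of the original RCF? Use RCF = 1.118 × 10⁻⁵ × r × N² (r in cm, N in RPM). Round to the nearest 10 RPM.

≈ 52320 RPM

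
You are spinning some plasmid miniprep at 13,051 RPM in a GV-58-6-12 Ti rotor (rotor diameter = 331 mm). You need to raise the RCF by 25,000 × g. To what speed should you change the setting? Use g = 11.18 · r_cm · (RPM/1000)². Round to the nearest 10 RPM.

r = 331 mm / 2 = 165.5 mm = 16.55 cm
Current RCF = 11.18 × 16.55 × (13.051)² = 11.18 × 16.55 × 170.328601 ≈ 31,515.7 × g
Target RCF = 31,515.7 + 25,000 = 56,515.7 × g
(N/1000)² = 56,515.7 / 185.029 = 305.4424
N = 1000 × √305.4424 ≈ 17,476.9

≈ 17480 RPM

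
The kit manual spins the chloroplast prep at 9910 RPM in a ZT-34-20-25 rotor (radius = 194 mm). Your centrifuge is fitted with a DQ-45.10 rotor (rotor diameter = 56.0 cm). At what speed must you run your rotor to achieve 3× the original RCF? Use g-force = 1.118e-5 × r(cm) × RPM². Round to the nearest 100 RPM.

14300 RPM

Original rotor: r = 194 mm = 19.4 cm
RCF = 1.118 × 10⁻⁵ × r × N²
RCF_original = 1.118 × 10⁻⁵ × 19.4 × (9910)² = 1.118 × 10⁻⁵ × 19.4 × 98,208,100 ≈ 21,300.6 × g
Target RCF = 3 × 21,300.6 ≈ 63,901.8 × g
Your rotor: r = 56.0 / 2 = 28 cm
63,901.8 = 1.118 × 10⁻⁵ × 28 × N²
N² = 63,901.8 / (31.304 × 10⁻⁵) = 204,133,018
N ≈ √204,133,018 ≈ 14,287.5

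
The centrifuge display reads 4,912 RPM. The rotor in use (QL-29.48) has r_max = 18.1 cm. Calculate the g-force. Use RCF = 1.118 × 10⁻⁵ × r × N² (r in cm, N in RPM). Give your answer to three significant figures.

RCF = 1.118 × 10⁻⁵ × 18.1 × (4912)² = 1.118 × 10⁻⁵ × 18.1 × 24,127,744 ≈ 4,882.4 × g

≈ 4880 g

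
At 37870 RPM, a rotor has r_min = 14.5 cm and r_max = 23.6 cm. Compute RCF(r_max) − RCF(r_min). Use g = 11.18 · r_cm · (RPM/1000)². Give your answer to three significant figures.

ΔRCF ≈ 146000 ×g

RCF_max = 11.18 × 23.6 × (37.87)² = 11.18 × 23.6 × 1,434.1369 ≈ 378,394.2 × g
RCF_min = 11.18 × 14.5 × (37.87)² = 11.18 × 14.5 × 1,434.1369 ≈ 232,487.9 × g
ΔRCF = 378,394.2 − 232,487.9 = 145,906.3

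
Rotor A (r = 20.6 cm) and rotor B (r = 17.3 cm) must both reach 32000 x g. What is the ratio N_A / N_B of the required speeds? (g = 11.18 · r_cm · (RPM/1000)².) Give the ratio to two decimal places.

At fixed RCF, N ∝ 1/√r, so N_A/N_B = √(r_B/r_A) = √(17.3/20.6) = √0.839806 = 0.9164.

0.92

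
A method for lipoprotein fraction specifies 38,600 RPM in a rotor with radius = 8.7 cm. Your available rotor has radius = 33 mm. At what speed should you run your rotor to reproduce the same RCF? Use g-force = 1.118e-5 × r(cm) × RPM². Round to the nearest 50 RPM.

RCF = 1.118 × 10⁻⁵ × r × N²
RCF_original = 1.118 × 10⁻⁵ × 8.7 × (38600)² = 1.118 × 10⁻⁵ × 8.7 × 1,489,960,000 ≈ 144,922.4 × g
Your rotor: r = 33 mm = 3.3 cm
144,922.4 = 1.118 × 10⁻⁵ × 3.3 × N²
N² = 144,922.4 / (3.6894 × 10⁻⁵) = 3,928,075,026
N ≈ √3,928,075,026 ≈ 62,674.4

62650 RPM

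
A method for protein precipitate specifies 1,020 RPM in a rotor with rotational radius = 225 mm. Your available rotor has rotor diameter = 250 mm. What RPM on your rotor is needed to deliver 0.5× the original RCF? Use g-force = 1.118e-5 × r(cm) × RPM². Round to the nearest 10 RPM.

Original rotor: r = 225 mm = 22.5 cm
RCF = 1.118 × 10⁻⁵ × r × N²
RCF_original = 1.118 × 10⁻⁵ × 22.5 × (1020)² = 1.118 × 10⁻⁵ × 22.5 × 1,040,400 ≈ 261.7 × g
Target RCF = 0.5 × 261.7 ≈ 130.8 × g
Your rotor: r = 250 mm / 2 = 125 mm = 12.5 cm
130.8 = 1.118 × 10⁻⁵ × 12.5 × N²
N² = 130.8 / (13.975 × 10⁻⁵) = 935,957
N ≈ √935,957 ≈ 967.4

970 RPM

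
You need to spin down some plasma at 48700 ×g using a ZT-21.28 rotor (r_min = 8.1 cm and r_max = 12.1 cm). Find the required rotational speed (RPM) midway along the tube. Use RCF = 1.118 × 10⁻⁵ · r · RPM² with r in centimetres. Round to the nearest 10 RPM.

r_avg = (8.1 + 12.1) / 2 = 10.1 cm
48,700 = 1.118 × 10⁻⁵ × 10.1 × N²
N² = 48,700 / (11.2918 × 10⁻⁵) = 431,286,420
N ≈ √431,286,420 ≈ 20,767.4

20770 RPM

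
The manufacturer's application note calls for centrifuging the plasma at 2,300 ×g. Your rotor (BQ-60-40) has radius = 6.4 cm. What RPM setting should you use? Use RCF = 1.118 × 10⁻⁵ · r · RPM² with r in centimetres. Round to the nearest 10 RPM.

2,300 = 1.118 × 10⁻⁵ × 6.4 × N²
N² = 2,300 / (7.1552 × 10⁻⁵) = 32,144,454
N ≈ √32,144,454 ≈ 5,669.6

5670 RPM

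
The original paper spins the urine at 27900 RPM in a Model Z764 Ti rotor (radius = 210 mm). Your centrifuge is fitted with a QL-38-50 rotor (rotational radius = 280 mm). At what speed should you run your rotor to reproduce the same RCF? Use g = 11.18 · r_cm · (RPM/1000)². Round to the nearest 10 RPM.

Original rotor: r = 210 mm = 21.0 cm
RCF_original = 11.18 × 21 × (27.9)² = 11.18 × 21 × 778.41 ≈ 182,755.1 × g
Your rotor: r = 280 mm = 28.0 cm
182,755.1 = 11.18 × 28 × (N/1000)²
(N/1000)² = 182,755.1 / 313.04 = 583.8075
N = 1000 × √583.8075 ≈ 24,162.1

≈ 24160 RPM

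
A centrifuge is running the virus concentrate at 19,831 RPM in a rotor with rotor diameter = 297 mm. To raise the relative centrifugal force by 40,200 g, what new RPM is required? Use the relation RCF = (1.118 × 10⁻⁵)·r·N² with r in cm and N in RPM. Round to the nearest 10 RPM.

r = 297 mm / 2 = 148.5 mm = 14.85 cm
Current RCF = 1.118 × 10⁻⁵ × 14.85 × (19831)² = 1.118 × 10⁻⁵ × 14.85 × 393,268,561 ≈ 65,291.6 × g
Target RCF = 65,291.6 + 40,200 = 105,491.6 × g
N² = 105,491.6 / (16.6023 × 10⁻⁵) = 635,403,528
N ≈ √635,403,528 ≈ 25,207.2

25210 RPM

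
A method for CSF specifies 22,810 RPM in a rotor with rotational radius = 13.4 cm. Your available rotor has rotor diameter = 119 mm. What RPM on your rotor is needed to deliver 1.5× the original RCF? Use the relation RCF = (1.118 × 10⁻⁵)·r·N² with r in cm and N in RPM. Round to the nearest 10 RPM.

RCF_original = 1.118 × 10⁻⁵ × 13.4 × (22810)² = 1.118 × 10⁻⁵ × 13.4 × 520,296,100 ≈ 77,946.6 × g
Target RCF = 1.5 × 77,946.6 ≈ 116,919.9 × g
Your rotor: r = 119 mm / 2 = 59.5 mm = 5.95 cm
116,919.9 = 1.118 × 10⁻⁵ × 5.95 × N²
N² = 116,919.9 / (6.6521 × 10⁻⁵) = 1,757,638,941
N ≈ √1,757,638,941 ≈ 41,924.2

≈ 41920 RPM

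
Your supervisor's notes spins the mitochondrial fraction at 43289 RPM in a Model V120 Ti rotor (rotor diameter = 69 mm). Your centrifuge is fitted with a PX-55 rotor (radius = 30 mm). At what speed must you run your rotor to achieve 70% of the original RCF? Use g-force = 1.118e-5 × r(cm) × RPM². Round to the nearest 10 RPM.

Original rotor: r = 69 mm / 2 = 34.5 mm = 3.45 cm
RCF = 1.118 × 10⁻⁵ × r × N²
RCF_original = 1.118 × 10⁻⁵ × 3.45 × (43289)² = 1.118 × 10⁻⁵ × 3.45 × 1,873,937,521 ≈ 72,279.6 × g
Target RCF = 0.7 × 72,279.6 ≈ 50,595.7 × g
Your rotor: r = 30 mm = 3.0 cm
50,595.7 = 1.118 × 10⁻⁵ × 3 × N²
N² = 50,595.7 / (3.354 × 10⁻⁵) = 1,508,518,187
N ≈ √1,508,518,187 ≈ 38,839.6

38840 RPM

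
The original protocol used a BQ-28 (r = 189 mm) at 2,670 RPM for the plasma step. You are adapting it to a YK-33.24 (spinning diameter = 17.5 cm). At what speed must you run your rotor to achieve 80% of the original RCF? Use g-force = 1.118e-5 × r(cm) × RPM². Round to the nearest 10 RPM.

≈ 3510 RPM

Original rotor: r = 189 mm = 18.9 cm
RCF = 1.118 × 10⁻⁵ × r × N²
RCF_original = 1.118 × 10⁻⁵ × 18.9 × (2670)² = 1.118 × 10⁻⁵ × 18.9 × 7,128,900 ≈ 1,506.4 × g
Target RCF = 0.8 × 1,506.4 ≈ 1,205.1 × g
Your rotor: r = 17.5 / 2 = 8.75 cm
1,205.1 = 1.118 × 10⁻⁵ × 8.75 × N²
N² = 1,205.1 / (9.7825 × 10⁻⁵) = 12,318,937
N ≈ √12,318,937 ≈ 3,509.8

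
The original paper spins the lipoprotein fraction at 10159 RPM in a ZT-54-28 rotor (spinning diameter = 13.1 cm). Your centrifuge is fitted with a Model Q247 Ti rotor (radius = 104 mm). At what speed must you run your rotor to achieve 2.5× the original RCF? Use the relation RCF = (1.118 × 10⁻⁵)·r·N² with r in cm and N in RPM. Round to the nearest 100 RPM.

Original rotor: r = 13.1 / 2 = 6.55 cm
RCF = 1.118 × 10⁻⁵ × r × N²
RCF_original = 1.118 × 10⁻⁵ × 6.55 × (10159)² = 1.118 × 10⁻⁵ × 6.55 × 103,205,281 ≈ 7,557.6 × g
Target RCF = 2.5 × 7,557.6 ≈ 18,894 × g
Your rotor: r = 104 mm = 10.4 cm
18,894 = 1.118 × 10⁻⁵ × 10.4 × N²
N² = 18,894 / (11.6272 × 10⁻⁵) = 162,498,280
N ≈ √162,498,280 ≈ 12,747.5

≈ 12700 RPM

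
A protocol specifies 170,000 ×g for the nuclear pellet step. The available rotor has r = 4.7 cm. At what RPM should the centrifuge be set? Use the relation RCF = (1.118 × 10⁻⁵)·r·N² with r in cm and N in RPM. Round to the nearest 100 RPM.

≈ 56900 RPM

170,000 = 1.118 × 10⁻⁵ × 4.7 × N²
N² = 170,000 / (5.2546 × 10⁻⁵) = 3,235,260,534
N ≈ √3,235,260,534 ≈ 56,879.4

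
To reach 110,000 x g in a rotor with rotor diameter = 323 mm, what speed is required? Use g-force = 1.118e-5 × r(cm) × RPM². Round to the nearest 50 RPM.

24700 RPM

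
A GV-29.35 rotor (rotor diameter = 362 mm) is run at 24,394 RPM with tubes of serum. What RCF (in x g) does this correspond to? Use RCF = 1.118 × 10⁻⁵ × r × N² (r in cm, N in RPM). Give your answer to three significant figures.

≈ 120000 x g

r = 362 mm / 2 = 181 mm = 18.1 cm
RCF = 1.118 × 10⁻⁵ × 18.1 × (24394)² = 1.118 × 10⁻⁵ × 18.1 × 595,067,236 ≈ 120,416.6 × g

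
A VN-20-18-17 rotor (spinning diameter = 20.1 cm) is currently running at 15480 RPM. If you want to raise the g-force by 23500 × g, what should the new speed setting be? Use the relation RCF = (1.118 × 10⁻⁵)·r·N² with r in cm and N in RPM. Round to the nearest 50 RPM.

≈ 21200 RPM

r = 20.1 / 2 = 10.05 cm
Current RCF = 1.118 × 10⁻⁵ × 10.05 × (15480)² = 1.118 × 10⁻⁵ × 10.05 × 239,630,400 ≈ 26,924.6 × g
Target RCF = 26,924.6 + 23,500 = 50,424.6 × g
N² = 50,424.6 / (11.2359 × 10⁻⁵) = 448,781,139
N ≈ √448,781,139 ≈ 21,184.5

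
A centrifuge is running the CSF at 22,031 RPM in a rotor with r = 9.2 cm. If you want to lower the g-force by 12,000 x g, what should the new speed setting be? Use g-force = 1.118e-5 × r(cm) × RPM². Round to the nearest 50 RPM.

Current RCF = 1.118 × 10⁻⁵ × 9.2 × (22031)² = 1.118 × 10⁻⁵ × 9.2 × 485,364,961 ≈ 49,922.7 × g
Target RCF = 49,922.7 − 12,000 = 37,922.7 × g
N² = 37,922.7 / (10.2856 × 10⁻⁵) = 368,697,013
N ≈ √368,697,013 ≈ 19,201.5

≈ 19200 RPM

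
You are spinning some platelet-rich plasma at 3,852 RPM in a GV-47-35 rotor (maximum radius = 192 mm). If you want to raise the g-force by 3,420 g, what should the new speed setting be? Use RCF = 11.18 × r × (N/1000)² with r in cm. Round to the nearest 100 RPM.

r = 192 mm = 19.2 cm
Current RCF = 11.18 × 19.2 × (3.852)² = 11.18 × 19.2 × 14.837904 ≈ 3,185 × g
Target RCF = 3,185 + 3,420 = 6,605 × g
(N/1000)² = 6,605 / 214.656 = 30.77016
N = 1000 × √30.77016 ≈ 5,547.1

N₂ ≈ 5500 RPM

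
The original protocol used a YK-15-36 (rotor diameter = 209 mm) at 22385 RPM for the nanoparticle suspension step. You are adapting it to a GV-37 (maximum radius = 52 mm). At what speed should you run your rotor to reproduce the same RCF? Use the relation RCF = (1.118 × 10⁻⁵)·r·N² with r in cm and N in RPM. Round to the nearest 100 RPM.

31700 RPM

Original rotor: r = 209 mm / 2 = 104.5 mm = 10.45 cm
RCF_original = 1.118 × 10⁻⁵ × 10.45 × (22385)² = 1.118 × 10⁻⁵ × 10.45 × 501,088,225 ≈ 58,542.6 × g
Your rotor: r = 52 mm = 5.2 cm
58,542.6 = 1.118 × 10⁻⁵ × 5.2 × N²
N² = 58,542.6 / (5.8136 × 10⁻⁵) = 1,006,993,945
N ≈ √1,006,993,945 ≈ 31,733.2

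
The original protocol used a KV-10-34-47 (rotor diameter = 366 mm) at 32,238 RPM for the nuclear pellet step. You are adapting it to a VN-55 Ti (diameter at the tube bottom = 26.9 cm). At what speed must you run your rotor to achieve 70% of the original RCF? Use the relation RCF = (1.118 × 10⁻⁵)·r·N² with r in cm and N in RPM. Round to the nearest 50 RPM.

31450 RPM

Original rotor: r = 366 mm / 2 = 183 mm = 18.3 cm
RCF = 1.118 × 10⁻⁵ × r × N²
RCF_original = 1.118 × 10⁻⁵ × 18.3 × (32238)² = 1.118 × 10⁻⁵ × 18.3 × 1,039,288,644 ≈ 212,632.2 × g
Target RCF = 0.7 × 212,632.2 ≈ 148,842.5 × g
Your rotor: r = 26.9 / 2 = 13.45 cm
148,842.5 = 1.118 × 10⁻⁵ × 13.45 × N²
N² = 148,842.5 / (15.0371 × 10⁻⁵) = 989,835,141
N ≈ √989,835,141 ≈ 31,461.6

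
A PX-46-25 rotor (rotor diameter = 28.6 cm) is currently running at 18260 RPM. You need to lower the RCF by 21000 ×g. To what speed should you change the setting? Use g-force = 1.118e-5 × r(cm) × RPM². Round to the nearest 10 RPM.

r = 28.6 / 2 = 14.3 cm
Current RCF = 1.118 × 10⁻⁵ × 14.3 × (18260)² = 1.118 × 10⁻⁵ × 14.3 × 333,427,600 ≈ 53,306.4 × g
Target RCF = 53,306.4 − 21,000 = 32,306.4 × g
N² = 32,306.4 / (15.9874 × 10⁻⁵) = 202,074,133
N ≈ √202,074,133 ≈ 14,215.3

≈ 14220 RPM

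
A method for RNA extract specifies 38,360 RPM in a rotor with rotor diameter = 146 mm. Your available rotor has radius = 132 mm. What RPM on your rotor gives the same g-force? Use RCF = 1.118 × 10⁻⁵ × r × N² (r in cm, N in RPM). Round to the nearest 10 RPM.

28530 RPM

Original rotor: r = 146 mm / 2 = 73 mm = 7.3 cm
RCF = 1.118 × 10⁻⁵ × r × N²
RCF_original = 1.118 × 10⁻⁵ × 7.3 × (38360)² = 1.118 × 10⁻⁵ × 7.3 × 1,471,489,600 ≈ 120,094.2 × g
Your rotor: r = 132 mm = 13.2 cm
120,094.2 = 1.118 × 10⁻⁵ × 13.2 × N²
N² = 120,094.2 / (14.7576 × 10⁻⁵) = 813,778,663
N ≈ √813,778,663 ≈ 28,526.8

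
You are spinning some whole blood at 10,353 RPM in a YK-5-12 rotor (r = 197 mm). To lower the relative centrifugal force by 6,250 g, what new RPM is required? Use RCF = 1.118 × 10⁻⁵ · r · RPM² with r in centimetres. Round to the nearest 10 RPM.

N₂ ≈ 8880 RPM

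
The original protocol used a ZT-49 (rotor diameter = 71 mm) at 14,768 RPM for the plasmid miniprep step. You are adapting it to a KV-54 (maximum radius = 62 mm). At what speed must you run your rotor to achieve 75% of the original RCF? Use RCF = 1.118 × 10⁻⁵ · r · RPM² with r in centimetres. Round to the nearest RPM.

9678 RPM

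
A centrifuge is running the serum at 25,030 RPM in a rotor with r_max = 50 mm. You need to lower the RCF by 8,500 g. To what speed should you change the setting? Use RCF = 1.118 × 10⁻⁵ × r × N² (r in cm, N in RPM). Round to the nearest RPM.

r = 50 mm = 5.0 cm
Current RCF = 1.118 × 10⁻⁵ × 5 × (25030)² = 1.118 × 10⁻⁵ × 5 × 626,500,900 ≈ 35,021.4 × g
Target RCF = 35,021.4 − 8,500 = 26,521.4 × g
N² = 26,521.4 / (5.59 × 10⁻⁵) = 474,443,649
N ≈ √474,443,649 ≈ 21,781.7

21782 RPM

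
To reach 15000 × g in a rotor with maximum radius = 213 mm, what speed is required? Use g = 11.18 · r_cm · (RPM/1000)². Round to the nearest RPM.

r = 213 mm = 21.3 cm
RCF = 11.18 × r × (N/1000)²
15,000 = 11.18 × 21.3 × (N/1000)²
(N/1000)² = 15,000 / 238.134 = 62.98975
N = 1000 × √62.98975 ≈ 7,936.6

7937 RPM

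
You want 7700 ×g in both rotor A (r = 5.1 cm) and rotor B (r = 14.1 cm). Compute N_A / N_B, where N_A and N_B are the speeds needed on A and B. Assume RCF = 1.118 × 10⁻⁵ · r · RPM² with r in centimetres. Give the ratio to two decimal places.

At fixed RCF, N ∝ 1/√r, so N_A/N_B = √(r_B/r_A) = √(14.1/5.1) = √2.764706 = 1.6627.

1.66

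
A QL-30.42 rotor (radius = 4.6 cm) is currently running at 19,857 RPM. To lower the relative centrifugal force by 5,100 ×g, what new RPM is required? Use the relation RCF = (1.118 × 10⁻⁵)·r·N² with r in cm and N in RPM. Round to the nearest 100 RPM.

Current RCF = 1.118 × 10⁻⁵ × 4.6 × (19857)² = 1.118 × 10⁻⁵ × 4.6 × 394,300,449 ≈ 20,278.1 × g
Target RCF = 20,278.1 − 5,100 = 15,178.1 × g
N² = 15,178.1 / (5.1428 × 10⁻⁵) = 295,133,001
N ≈ √295,133,001 ≈ 17,179.4

17200 RPM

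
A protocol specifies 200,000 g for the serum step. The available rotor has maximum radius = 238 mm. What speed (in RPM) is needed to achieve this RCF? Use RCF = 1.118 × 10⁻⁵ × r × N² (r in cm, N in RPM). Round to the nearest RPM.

r = 238 mm = 23.8 cm
RCF = 1.118 × 10⁻⁵ × r × N²
200,000 = 1.118 × 10⁻⁵ × 23.8 × N²
N² = 200,000 / (26.6084 × 10⁻⁵) = 751,642,339
N ≈ √751,642,339 ≈ 27,416.1

≈ 27416 RPM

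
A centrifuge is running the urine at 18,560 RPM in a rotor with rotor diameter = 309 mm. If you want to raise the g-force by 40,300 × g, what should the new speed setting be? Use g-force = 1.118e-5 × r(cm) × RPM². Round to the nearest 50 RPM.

24050 RPM

r = 309 mm / 2 = 154.5 mm = 15.45 cm
Current RCF = 1.118 × 10⁻⁵ × 15.45 × (18560)² = 1.118 × 10⁻⁵ × 15.45 × 344,473,600 ≈ 59,501.3 × g
Target RCF = 59,501.3 + 40,300 = 99,801.3 × g
N² = 99,801.3 / (17.2731 × 10⁻⁵) = 577,784,532
N ≈ √577,784,532 ≈ 24,037.1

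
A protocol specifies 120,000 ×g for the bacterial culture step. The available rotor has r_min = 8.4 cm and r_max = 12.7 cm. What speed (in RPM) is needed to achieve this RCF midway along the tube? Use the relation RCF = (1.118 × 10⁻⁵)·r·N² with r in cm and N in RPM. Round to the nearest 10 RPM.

r_avg = (8.4 + 12.7) / 2 = 10.55 cm
RCF = 1.118 × 10⁻⁵ × r × N²
120,000 = 1.118 × 10⁻⁵ × 10.55 × N²
N² = 120,000 / (11.7949 × 10⁻⁵) = 1,017,388,871
N ≈ √1,017,388,871 ≈ 31,896.5

≈ 31900 RPM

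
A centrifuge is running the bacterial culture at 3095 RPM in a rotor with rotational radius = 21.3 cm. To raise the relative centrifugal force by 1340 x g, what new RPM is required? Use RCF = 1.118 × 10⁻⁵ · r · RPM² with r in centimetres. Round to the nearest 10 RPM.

Current RCF = 1.118 × 10⁻⁵ × 21.3 × (3095)² = 1.118 × 10⁻⁵ × 21.3 × 9,579,025 ≈ 2,281.1 × g
Target RCF = 2,281.1 + 1,340 = 3,621.1 × g
N² = 3,621.1 / (23.8134 × 10⁻⁵) = 15,206,144
N ≈ √15,206,144 ≈ 3,899.5

N₂ ≈ 3900 RPM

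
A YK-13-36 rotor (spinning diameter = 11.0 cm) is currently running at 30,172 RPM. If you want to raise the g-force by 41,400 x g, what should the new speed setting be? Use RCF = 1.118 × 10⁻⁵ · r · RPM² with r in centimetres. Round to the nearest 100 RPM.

≈ 39800 RPM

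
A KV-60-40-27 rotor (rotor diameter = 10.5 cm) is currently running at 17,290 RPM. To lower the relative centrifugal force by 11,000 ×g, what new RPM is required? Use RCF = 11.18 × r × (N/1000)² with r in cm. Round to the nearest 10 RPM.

N₂ ≈ 10560 RPM

r = 10.5 / 2 = 5.25 cm
Current RCF = 11.18 × 5.25 × (17.29)² = 11.18 × 5.25 × 298.9441 ≈ 17,546.5 × g
Target RCF = 17,546.5 − 11,000 = 6,546.5 × g
(N/1000)² = 6,546.5 / 58.695 = 111.5342
N = 1000 × √111.5342 ≈ 10,561.0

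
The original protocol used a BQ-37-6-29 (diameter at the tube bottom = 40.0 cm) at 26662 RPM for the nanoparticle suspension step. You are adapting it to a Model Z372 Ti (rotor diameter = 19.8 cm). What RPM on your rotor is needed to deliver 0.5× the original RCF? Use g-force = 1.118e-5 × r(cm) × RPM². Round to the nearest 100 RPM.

26800 RPM

Original rotor: r = 40.0 / 2 = 20 cm
RCF_original = 1.118 × 10⁻⁵ × 20 × (26662)² = 1.118 × 10⁻⁵ × 20 × 710,862,244 ≈ 158,948.8 × g
Target RCF = 0.5 × 158,948.8 ≈ 79,474.4 × g
Your rotor: r = 19.8 / 2 = 9.9 cm
79,474.4 = 1.118 × 10⁻⁵ × 9.9 × N²
N² = 79,474.4 / (11.0682 × 10⁻⁵) = 718,042,681
N ≈ √718,042,681 ≈ 26,796.3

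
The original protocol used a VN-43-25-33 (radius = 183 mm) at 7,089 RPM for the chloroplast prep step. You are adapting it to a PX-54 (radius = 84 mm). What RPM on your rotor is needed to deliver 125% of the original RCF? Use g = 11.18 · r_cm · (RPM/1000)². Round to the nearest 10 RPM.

≈ 11700 RPM

Original rotor: r = 183 mm = 18.3 cm
RCF = 11.18 × r × (N/1000)²
RCF_original = 11.18 × 18.3 × (7.089)² = 11.18 × 18.3 × 50.253921 ≈ 10,281.7 × g
Target RCF = 1.25 × 10,281.7 ≈ 12,852.1 × g
Your rotor: r = 84 mm = 8.4 cm
12,852.1 = 11.18 × 8.4 × (N/1000)²
(N/1000)² = 12,852.1 / 93.912 = 136.8526
N = 1000 × √136.8526 ≈ 11,698.4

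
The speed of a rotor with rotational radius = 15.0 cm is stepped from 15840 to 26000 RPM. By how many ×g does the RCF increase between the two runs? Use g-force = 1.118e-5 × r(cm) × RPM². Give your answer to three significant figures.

RCF₁ = 1.118 × 10⁻⁵ × 15 × (15840)² = 1.118 × 10⁻⁵ × 15 × 250,905,600 ≈ 42,076.9 × g
RCF₂ = 1.118 × 10⁻⁵ × 15 × (26000)² = 1.118 × 10⁻⁵ × 15 × 676,000,000 ≈ 113,365.2 × g
Increase = 113,365.2 − 42,076.9 = 71,288.3

71300 ×g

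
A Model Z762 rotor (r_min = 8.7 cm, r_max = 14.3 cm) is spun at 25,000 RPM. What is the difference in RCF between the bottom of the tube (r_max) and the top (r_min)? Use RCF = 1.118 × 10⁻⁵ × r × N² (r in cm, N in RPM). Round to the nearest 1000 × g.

39000 ×g

ΔRCF = 1.118 × 10⁻⁵ × (r_max − r_min) × N² = 1.118 × 10⁻⁵ × 5.6 × 625,000,000 ≈ 39,130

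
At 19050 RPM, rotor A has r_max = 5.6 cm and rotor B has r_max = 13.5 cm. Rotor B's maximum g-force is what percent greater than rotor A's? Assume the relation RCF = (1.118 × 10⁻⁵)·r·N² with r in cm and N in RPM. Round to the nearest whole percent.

141%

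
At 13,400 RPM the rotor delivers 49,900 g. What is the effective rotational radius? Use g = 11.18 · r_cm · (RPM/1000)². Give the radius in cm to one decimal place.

49900 = 11.18 × r × (13.4)²
r = 49900 / (11.18 × 179.56) = 49900 / 2007.481 ≈ 24.857 cm

24.9 cm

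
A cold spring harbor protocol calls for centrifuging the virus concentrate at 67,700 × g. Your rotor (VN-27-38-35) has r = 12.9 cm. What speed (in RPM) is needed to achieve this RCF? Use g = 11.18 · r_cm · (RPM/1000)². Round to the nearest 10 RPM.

N ≈ 21670 RPM

RCF = 11.18 × r × (N/1000)²
67,700 = 11.18 × 12.9 × (N/1000)²
(N/1000)² = 67,700 / 144.222 = 469.4152
N = 1000 × √469.4152 ≈ 21,666.0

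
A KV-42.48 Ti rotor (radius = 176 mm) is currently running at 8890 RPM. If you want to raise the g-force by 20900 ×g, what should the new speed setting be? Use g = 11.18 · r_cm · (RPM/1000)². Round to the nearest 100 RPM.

r = 176 mm = 17.6 cm
Current RCF = 11.18 × 17.6 × (8.89)² = 11.18 × 17.6 × 79.0321 ≈ 15,551 × g
Target RCF = 15,551 + 20,900 = 36,451 × g
(N/1000)² = 36,451 / 196.768 = 185.2486
N = 1000 × √185.2486 ≈ 13,610.6

13600 RPM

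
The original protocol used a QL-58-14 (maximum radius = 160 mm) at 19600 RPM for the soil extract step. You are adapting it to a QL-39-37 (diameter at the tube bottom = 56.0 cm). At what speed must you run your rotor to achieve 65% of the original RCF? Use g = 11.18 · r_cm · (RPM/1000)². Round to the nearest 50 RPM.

Original rotor: r = 160 mm = 16.0 cm
RCF = 11.18 × r × (N/1000)²
RCF_original = 11.18 × 16 × (19.6)² = 11.18 × 16 × 384.16 ≈ 68,718.5 × g
Target RCF = 0.65 × 68,718.5 ≈ 44,667 × g
Your rotor: r = 56.0 / 2 = 28 cm
44,667 = 11.18 × 28 × (N/1000)²
(N/1000)² = 44,667 / 313.04 = 142.6878
N = 1000 × √142.6878 ≈ 11,945.2

11950 RPM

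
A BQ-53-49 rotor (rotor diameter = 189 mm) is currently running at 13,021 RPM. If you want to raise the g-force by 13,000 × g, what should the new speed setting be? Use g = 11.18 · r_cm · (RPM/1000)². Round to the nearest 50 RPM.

N₂ ≈ 17100 RPM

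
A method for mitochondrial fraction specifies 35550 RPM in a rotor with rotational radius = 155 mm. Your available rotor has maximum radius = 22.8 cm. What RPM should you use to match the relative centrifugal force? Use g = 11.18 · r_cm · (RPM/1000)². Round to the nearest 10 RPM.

Original rotor: r = 155 mm = 15.5 cm
RCF_original = 11.18 × 15.5 × (35.55)² = 11.18 × 15.5 × 1,263.8025 ≈ 219,004.3 × g
219,004.3 = 11.18 × 22.8 × (N/1000)²
(N/1000)² = 219,004.3 / 254.904 = 859.1638
N = 1000 × √859.1638 ≈ 29,311.5

≈ 29310 RPM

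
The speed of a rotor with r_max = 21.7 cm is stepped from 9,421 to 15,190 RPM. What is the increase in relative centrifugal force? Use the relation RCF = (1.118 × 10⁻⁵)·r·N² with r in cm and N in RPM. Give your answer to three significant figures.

≈ 34400 x g

RCF₁ = 1.118 × 10⁻⁵ × 21.7 × (9421)² = 1.118 × 10⁻⁵ × 21.7 × 88,755,241 ≈ 21,532.6 × g
RCF₂ = 1.118 × 10⁻⁵ × 21.7 × (15190)² = 1.118 × 10⁻⁵ × 21.7 × 230,736,100 ≈ 55,978 × g
Increase = 55,978 − 21,532.6 = 34,445.4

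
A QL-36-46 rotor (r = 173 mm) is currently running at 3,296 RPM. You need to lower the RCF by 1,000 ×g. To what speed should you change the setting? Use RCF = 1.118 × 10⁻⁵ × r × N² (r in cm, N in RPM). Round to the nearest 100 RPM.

r = 173 mm = 17.3 cm
Current RCF = 1.118 × 10⁻⁵ × 17.3 × (3296)² = 1.118 × 10⁻⁵ × 17.3 × 10,863,616 ≈ 2,101.2 × g
Target RCF = 2,101.2 − 1,000 = 1,101.2 × g
N² = 1,101.2 / (19.3414 × 10⁻⁵) = 5,693,487
N ≈ √5,693,487 ≈ 2,386.1

N₂ ≈ 2400 RPM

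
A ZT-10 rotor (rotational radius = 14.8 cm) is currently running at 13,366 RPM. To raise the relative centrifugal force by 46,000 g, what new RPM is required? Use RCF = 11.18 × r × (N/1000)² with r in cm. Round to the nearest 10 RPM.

Current RCF = 11.18 × 14.8 × (13.366)² = 11.18 × 14.8 × 178.649956 ≈ 29,560.1 × g
Target RCF = 29,560.1 + 46,000 = 75,560.1 × g
(N/1000)² = 75,560.1 / 165.464 = 456.6558
N = 1000 × √456.6558 ≈ 21,369.5

N₂ ≈ 21370 RPM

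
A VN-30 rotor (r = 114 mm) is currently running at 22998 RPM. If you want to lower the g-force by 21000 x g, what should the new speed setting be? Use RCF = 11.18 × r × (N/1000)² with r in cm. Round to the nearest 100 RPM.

≈ 19100 RPM

r = 114 mm = 11.4 cm
Current RCF = 11.18 × 11.4 × (22.998)² = 11.18 × 11.4 × 528.908004 ≈ 67,410.4 × g
Target RCF = 67,410.4 − 21,000 = 46,410.4 × g
(N/1000)² = 46,410.4 / 127.452 = 364.1402
N = 1000 × √364.1402 ≈ 19,082.5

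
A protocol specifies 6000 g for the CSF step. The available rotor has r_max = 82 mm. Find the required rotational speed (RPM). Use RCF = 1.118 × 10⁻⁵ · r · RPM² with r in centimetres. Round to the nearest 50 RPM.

≈ 8100 RPM

r = 82 mm = 8.2 cm
6,000 = 1.118 × 10⁻⁵ × 8.2 × N²
N² = 6,000 / (9.1676 × 10⁻⁵) = 65,447,882
N ≈ √65,447,882 ≈ 8,090.0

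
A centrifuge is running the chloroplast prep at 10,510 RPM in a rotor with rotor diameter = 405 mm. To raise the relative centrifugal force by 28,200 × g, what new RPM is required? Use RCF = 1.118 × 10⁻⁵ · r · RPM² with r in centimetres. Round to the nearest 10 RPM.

N₂ ≈ 15330 RPM

r = 405 mm / 2 = 202.5 mm = 20.25 cm
Current RCF = 1.118 × 10⁻⁵ × 20.25 × (10510)² = 1.118 × 10⁻⁵ × 20.25 × 110,460,100 ≈ 25,007.6 × g
Target RCF = 25,007.6 + 28,200 = 53,207.6 × g
N² = 53,207.6 / (22.6395 × 10⁻⁵) = 235,021,091
N ≈ √235,021,091 ≈ 15,330.4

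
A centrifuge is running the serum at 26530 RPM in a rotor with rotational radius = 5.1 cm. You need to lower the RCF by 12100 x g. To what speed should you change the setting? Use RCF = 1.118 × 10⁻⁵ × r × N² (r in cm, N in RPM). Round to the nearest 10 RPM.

Current RCF = 1.118 × 10⁻⁵ × 5.1 × (26530)² = 1.118 × 10⁻⁵ × 5.1 × 703,840,900 ≈ 40,131.6 × g
Target RCF = 40,131.6 − 12,100 = 28,031.6 × g
N² = 28,031.6 / (5.7018 × 10⁻⁵) = 491,627,205
N ≈ √491,627,205 ≈ 22,172.7

≈ 22170 RPM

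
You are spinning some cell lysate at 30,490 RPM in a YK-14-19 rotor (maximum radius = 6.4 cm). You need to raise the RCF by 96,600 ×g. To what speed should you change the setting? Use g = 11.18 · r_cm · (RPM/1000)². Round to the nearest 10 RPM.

N₂ ≈ 47750 RPM

Current RCF = 11.18 × 6.4 × (30.49)² = 11.18 × 6.4 × 929.6401 ≈ 66,517.6 × g
Target RCF = 66,517.6 + 96,600 = 163,117.6 × g
(N/1000)² = 163,117.6 / 71.552 = 2279.707
N = 1000 × √2279.707 ≈ 47,746.3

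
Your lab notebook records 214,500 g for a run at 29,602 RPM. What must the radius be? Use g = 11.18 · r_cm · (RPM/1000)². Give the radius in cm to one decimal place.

214500 = 11.18 × r × (29.602)²
r = 214500 / (11.18 × 876.278404) = 214500 / 9796.793 ≈ 21.895 cm

r ≈ 21.9 cm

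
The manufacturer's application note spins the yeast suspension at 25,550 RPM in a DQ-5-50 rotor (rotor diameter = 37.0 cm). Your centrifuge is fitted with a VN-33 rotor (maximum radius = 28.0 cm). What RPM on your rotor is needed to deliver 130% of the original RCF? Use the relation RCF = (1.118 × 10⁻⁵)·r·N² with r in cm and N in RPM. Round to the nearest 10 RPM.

Original rotor: r = 37.0 / 2 = 18.5 cm
RCF = 1.118 × 10⁻⁵ × r × N²
RCF_original = 1.118 × 10⁻⁵ × 18.5 × (25550)² = 1.118 × 10⁻⁵ × 18.5 × 652,802,500 ≈ 135,019.1 × g
Target RCF = 1.3 × 135,019.1 ≈ 175,524.8 × g
175,524.8 = 1.118 × 10⁻⁵ × 28 × N²
N² = 175,524.8 / (31.304 × 10⁻⁵) = 560,710,452
N ≈ √560,710,452 ≈ 23,679.3

≈ 23680 RPM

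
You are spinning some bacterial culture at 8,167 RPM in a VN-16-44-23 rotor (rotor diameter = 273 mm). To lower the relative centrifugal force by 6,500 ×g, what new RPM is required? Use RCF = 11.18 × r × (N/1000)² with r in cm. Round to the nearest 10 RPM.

4910 RPM

r = 273 mm / 2 = 136.5 mm = 13.65 cm
Current RCF = 11.18 × 13.65 × (8.167)² = 11.18 × 13.65 × 66.699889 ≈ 10,178.9 × g
Target RCF = 10,178.9 − 6,500 = 3,678.9 × g
(N/1000)² = 3,678.9 / 152.607 = 24.10702
N = 1000 × √24.10702 ≈ 4,909.9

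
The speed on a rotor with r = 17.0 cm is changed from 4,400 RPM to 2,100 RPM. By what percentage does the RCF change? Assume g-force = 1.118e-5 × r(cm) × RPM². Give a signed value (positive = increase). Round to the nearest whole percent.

-77%

RCF ∝ N², so the ratio is (2100/4400)² = (0.477273)² = 0.2278.
Change = 0.2278 − 1 = -0.7722 → -77.2%.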